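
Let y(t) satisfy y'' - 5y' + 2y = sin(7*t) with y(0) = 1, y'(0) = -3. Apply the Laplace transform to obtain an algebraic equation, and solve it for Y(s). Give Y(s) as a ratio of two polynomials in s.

Y(s) = (s^3 - 8*s^2 + 49*s - 385)/(s^4 - 5*s^3 + 51*s^2 - 245*s + 98)

Take the Laplace transform of both sides.
The derivative rules (L{y''} = s^2 Y - s·y(0) - y'(0) and L{y'} = sY - y(0), with y(0) = 1, y'(0) = -3) turn the left side into (s^2 - 5*s + 2)Y - (s - 8).
The right side is L{sin(7*t)} = 7/(s^2 + 49).
So (s^2 - 5*s + 2)Y = 7/(s^2 + 49) + (s - 8).
Divide through and combine into a single rational function.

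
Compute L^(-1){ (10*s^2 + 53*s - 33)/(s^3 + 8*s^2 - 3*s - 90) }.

Factor the denominator: s^3 + 8*s^2 - 3*s - 90 = (s - 3)*(s + 5)*(s + 6).
Partial fraction decomposition gives [3/(s - 3)] + [1/(s + 6)] + [6/(s + 5)].
Invert each term: 3/(s - 3) ↔ 3e^(3t); 1/(s + 6) ↔ e^(-6t); 6/(s + 5) ↔ 6e^(-5t).

3*exp(3*t) + 6*exp(-5*t) + exp(-6*t)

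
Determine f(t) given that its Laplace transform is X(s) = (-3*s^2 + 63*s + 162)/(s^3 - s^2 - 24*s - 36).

f(t) = 6*exp(6*t) - 3*exp(-2*t) - 6*exp(-3*t)

Factor the denominator: s^3 - s^2 - 24*s - 36 = (s - 6)*(s + 2)*(s + 3).
Partial fraction decomposition gives [-3/(s + 2)] + [6/(s - 6)] + [-6/(s + 3)].
Invert each term: -3/(s + 2) ↔ -3e^(-2t); 6/(s - 6) ↔ 6e^(6t); -6/(s + 3) ↔ -6e^(-3t).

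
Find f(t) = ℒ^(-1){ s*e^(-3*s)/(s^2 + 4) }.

The factor e^(-3s) signals a time shift by c = 3 (second shifting theorem).
L{cos(2t)} = s/(s^2 + 4), so L^-1{s/(s^2 + 4)} = cos(2*t).
Hence the inverse is u(t - 3) times that function evaluated at t - 3.

f(t) = Heaviside(t - 3)*(cos(2*t - 6))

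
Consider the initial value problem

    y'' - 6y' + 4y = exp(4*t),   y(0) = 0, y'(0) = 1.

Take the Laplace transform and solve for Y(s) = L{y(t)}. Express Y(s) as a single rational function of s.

Y(s) = (s - 3)/(s^3 - 10*s^2 + 28*s - 16)

Apply the Laplace transform to the equation.
The derivative rules (L{y''} = s^2 Y - s·y(0) - y'(0) and L{y'} = sY - y(0), with y(0) = 0, y'(0) = 1) turn the left side into (s^2 - 6*s + 4)Y - (1).
The right side is L{exp(4*t)} = 1/(s - 4).
So (s^2 - 6*s + 4)Y = 1/(s - 4) + (1).
Solve for Y(s) and write it as one ratio of polynomials.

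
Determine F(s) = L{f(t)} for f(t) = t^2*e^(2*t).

L{e^(2t)} = 1/(s - 2).
Then apply L{t^2·g(t)} = (-1)^2 d^2/ds^2[G(s)] with G(s) = 1/(s - 2):
differentiating 2 times and applying the sign gives 2/(s - 2)^3.

F(s) = 2/(s - 2)^3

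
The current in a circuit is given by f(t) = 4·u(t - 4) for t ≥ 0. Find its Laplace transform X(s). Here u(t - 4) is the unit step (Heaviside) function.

By the second shifting theorem, L{u(t - c)·g(t - c)} = e^(-cs)·G(s) with c = 4 and G(s) = L{g(t)}.
L{4} = 4/s.

X(s) = 4*exp(-4*s)/s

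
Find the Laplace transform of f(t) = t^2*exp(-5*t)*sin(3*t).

L{sin(3t)} = 3/(s^2 + 9).
Multiplying by e^(-5t) shifts s → s + 5, so L{exp(-5*t)*sin(3*t)} = 3/((s + 5)^2 + 9).
Then apply L{t^2·g(t)} = (-1)^2 d^2/ds^2[H(s)] with H(s) = 3/((s + 5)^2 + 9):
differentiating 2 times and applying the sign gives 18*(s^2 + 10*s + 22)/(s^2 + 10*s + 34)^3.

18*(s^2 + 10*s + 22)/(s^2 + 10*s + 34)^3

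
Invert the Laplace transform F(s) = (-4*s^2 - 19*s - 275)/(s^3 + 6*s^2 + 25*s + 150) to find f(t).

Factor the denominator: s^3 + 6*s^2 + 25*s + 150 = (s + 6)*(s^2 + 25).
Partial fraction decomposition gives [-5/(s + 6)] + [s/(s^2 + 25)] + [-25/(s^2 + 25)].
Invert each term: -5/(s + 6) ↔ -5e^(-6t); 1·s/(s^2 + 25) ↔ cos(5t); -5·5/(s^2 + 25) ↔ -5sin(5t).

f(t) = -5*sin(5*t) + cos(5*t) - 5*exp(-6*t)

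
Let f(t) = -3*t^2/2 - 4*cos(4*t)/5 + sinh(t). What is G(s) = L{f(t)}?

The transform is linear, so treat each term independently.
L{sinh(t)} = 1/(s^2 - 1); (-4/5)·[L{cos(4t)} = s/(s^2 + 16)]; (-3/2)·[L{t^2} = 2!/s^3 = 2/s^3].

G(s) = -4*s/(5*(s^2 + 16)) + 1/(s^2 - 1) - 3/s^3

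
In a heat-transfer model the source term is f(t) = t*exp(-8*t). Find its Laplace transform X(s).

X(s) = (s + 8)^(-2)

L{e^(-8t)} = 1/(s + 8).
Then apply L{t·g(t)} = -d/ds[G(s)] with G(s) = 1/(s + 8):
differentiating 1 time and applying the sign gives (s + 8)^(-2).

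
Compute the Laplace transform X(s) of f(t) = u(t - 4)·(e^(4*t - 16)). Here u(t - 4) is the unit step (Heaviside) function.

X(s) = exp(-4*s)/(s - 4)

By the second shifting theorem, L{u(t - c)·g(t - c)} = e^(-cs)·G(s) with c = 4 and G(s) = L{g(t)}.
L{e^(4t)} = 1/(s - 4).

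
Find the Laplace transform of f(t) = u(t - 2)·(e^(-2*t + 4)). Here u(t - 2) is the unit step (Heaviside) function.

By the second shifting theorem, L{u(t - c)·g(t - c)} = e^(-cs)·G(s) with c = 2 and G(s) = L{g(t)}.
L{e^(-2t)} = 1/(s + 2).

exp(-2*s)/(s + 2)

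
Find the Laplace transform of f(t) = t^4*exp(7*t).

24/(s - 7)^5

L{t^4} = 4!/s^5 = 24/s^5.
By the first shifting theorem, multiplying by e^(7t) replaces s with s - 7.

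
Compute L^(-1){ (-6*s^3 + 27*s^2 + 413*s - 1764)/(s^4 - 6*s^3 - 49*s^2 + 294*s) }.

Factor the denominator: s^4 - 6*s^3 - 49*s^2 + 294*s = s*(s - 7)*(s - 6)*(s + 7).
Partial fraction decomposition gives [1/(s + 7)] + [4/(s - 7)] + [-6/s] + [-5/(s - 6)].
Invert each term: 1/(s + 7) ↔ e^(-7t); 4/(s - 7) ↔ 4e^(7t); -6/(s - 0) ↔ -6e^(0t); -5/(s - 6) ↔ -5e^(6t).

4*exp(7*t) - 5*exp(6*t) - 6 + exp(-7*t)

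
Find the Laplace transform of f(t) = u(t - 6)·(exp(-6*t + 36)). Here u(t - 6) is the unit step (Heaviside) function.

exp(-6*s)/(s + 6)

By the second shifting theorem, L{u(t - c)·g(t - c)} = e^(-cs)·G(s) with c = 6 and G(s) = L{g(t)}.
L{e^(-6t)} = 1/(s + 6).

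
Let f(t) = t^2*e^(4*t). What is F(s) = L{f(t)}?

F(s) = 2/(s - 4)^3

L{t^2} = 2!/s^3 = 2/s^3.
By the first shifting theorem, multiplying by e^(4t) replaces s with s - 4.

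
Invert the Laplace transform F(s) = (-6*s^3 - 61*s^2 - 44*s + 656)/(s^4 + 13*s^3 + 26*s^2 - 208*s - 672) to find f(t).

f(t) = -exp(4*t) - 5*exp(-4*t) + exp(-6*t) - exp(-7*t)

Factor the denominator: s^4 + 13*s^3 + 26*s^2 - 208*s - 672 = (s - 4)*(s + 4)*(s + 6)*(s + 7).
Partial fraction decomposition gives [-5/(s + 4)] + [-1/(s + 7)] + [1/(s + 6)] + [-1/(s - 4)].
Invert each term: -5/(s + 4) ↔ -5e^(-4t); -1/(s + 7) ↔ -e^(-7t); 1/(s + 6) ↔ e^(-6t); -1/(s - 4) ↔ -e^(4t).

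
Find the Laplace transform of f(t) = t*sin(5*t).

L{sin(5t)} = 5/(s^2 + 25).
Then apply L{t·g(t)} = -d/ds[H(s)] with H(s) = 5/(s^2 + 25):
differentiating 1 time and applying the sign gives 10*s/(s^2 + 25)^2.

10*s/(s^2 + 25)^2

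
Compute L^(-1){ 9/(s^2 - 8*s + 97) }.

exp(4*t)*sin(9*t)

Rewrite the denominator: s^2 - 8*s + 97 = (s - 4)^2 + 81.
The form in (s - 4) signals a first-shifting-theorem factor e^(4t).
Since L{sin(9t)} = 9/(s^2 + 81), the inverse is e^(4*t)*sin(9*t).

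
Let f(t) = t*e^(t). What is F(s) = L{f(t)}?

F(s) = (s - 1)^(-2)

L{e^(t)} = 1/(s - 1).
Then apply L{t·g(t)} = -d/ds[G(s)] with G(s) = 1/(s - 1):
differentiating 1 time and applying the sign gives (s - 1)^(-2).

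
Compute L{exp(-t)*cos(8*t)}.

(s + 1)/((s + 1)^2 + 64)

L{cos(8t)} = s/(s^2 + 64).
By the first shifting theorem, multiplying by e^(-t) replaces s with s + 1.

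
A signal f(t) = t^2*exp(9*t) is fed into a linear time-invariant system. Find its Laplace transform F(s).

F(s) = 2/(s - 9)^3

L{e^(9t)} = 1/(s - 9).
Then apply L{t^2·g(t)} = (-1)^2 d^2/ds^2[G(s)] with G(s) = 1/(s - 9):
differentiating 2 times and applying the sign gives 2/(s - 9)^3.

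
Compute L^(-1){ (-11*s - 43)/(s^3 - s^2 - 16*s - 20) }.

Factor the denominator: s^3 - s^2 - 16*s - 20 = (s - 5)*(s + 2)^2.
Partial fraction decomposition gives [2/(s + 2)] + [3/(s + 2)^2] + [-2/(s - 5)].
Invert each term: 2/(s + 2) ↔ 2e^(-2t); 3/(s + 2)^2 ↔ 3t·e^(-2t); -2/(s - 5) ↔ -2e^(5t).

3*t*exp(-2*t) - 2*exp(5*t) + 2*exp(-2*t)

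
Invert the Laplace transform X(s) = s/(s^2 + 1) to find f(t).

Since L{cos(t)} = s/(s^2 + 1), the inverse is cos(t).

f(t) = cos(t)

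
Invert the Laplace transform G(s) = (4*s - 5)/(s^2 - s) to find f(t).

Factor the denominator: s^2 - s = s*(s - 1).
Partial fraction decomposition gives [-1/(s - 1)] + [5/s].
Invert each term: -1/(s - 1) ↔ -e^(t); 5/(s - 0) ↔ 5e^(0t).

f(t) = -exp(t) + 5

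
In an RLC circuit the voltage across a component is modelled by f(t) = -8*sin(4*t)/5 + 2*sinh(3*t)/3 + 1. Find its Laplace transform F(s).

The transform is linear, so treat each term independently.
(-8/5)·[L{sin(4t)} = 4/(s^2 + 16)]; L{1} = 1/s; (2/3)·[L{sinh(3t)} = 3/(s^2 - 9)].

F(s) = -32/(5*(s^2 + 16)) + 2/(s^2 - 9) + 1/s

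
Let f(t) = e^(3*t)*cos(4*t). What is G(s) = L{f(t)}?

G(s) = (s - 3)/((s - 3)^2 + 16)

L{cos(4t)} = s/(s^2 + 16).
By the first shifting theorem, multiplying by e^(3t) replaces s with s - 3.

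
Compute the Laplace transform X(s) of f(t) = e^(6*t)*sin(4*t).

L{sin(4t)} = 4/(s^2 + 16).
By the first shifting theorem, multiplying by e^(6t) replaces s with s - 6.

X(s) = 4/((s - 6)^2 + 16)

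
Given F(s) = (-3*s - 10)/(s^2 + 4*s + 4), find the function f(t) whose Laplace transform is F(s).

Factor the denominator: s^2 + 4*s + 4 = (s + 2)^2.
Partial fraction decomposition gives [-3/(s + 2)] + [-4/(s + 2)^2].
Invert each term: -3/(s + 2) ↔ -3e^(-2t); -4/(s + 2)^2 ↔ -4t·e^(-2t).

f(t) = -4*t*exp(-2*t) - 3*exp(-2*t)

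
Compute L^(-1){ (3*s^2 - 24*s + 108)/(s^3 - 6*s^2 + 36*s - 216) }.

exp(6*t) - 2*sin(6*t) + 2*cos(6*t)

Factor the denominator: s^3 - 6*s^2 + 36*s - 216 = (s - 6)*(s^2 + 36).
Partial fraction decomposition gives [1/(s - 6)] + [2*s/(s^2 + 36)] + [-12/(s^2 + 36)].
Invert each term: 1/(s - 6) ↔ e^(6t); 2·s/(s^2 + 36) ↔ 2cos(6t); -2·6/(s^2 + 36) ↔ -2sin(6t).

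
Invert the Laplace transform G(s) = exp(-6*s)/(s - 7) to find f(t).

f(t) = Heaviside(t - 6)*(exp(7*t - 42))

The factor e^(-6s) signals a time shift by c = 6 (second shifting theorem).
L{e^(7t)} = 1/(s - 7), so L^-1{1/(s - 7)} = exp(7*t).
Hence the inverse is u(t - 6) times that function evaluated at t - 6.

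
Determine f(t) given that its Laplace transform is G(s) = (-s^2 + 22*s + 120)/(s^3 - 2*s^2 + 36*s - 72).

f(t) = 4*exp(2*t) + 2*sin(6*t) - 5*cos(6*t)

Factor the denominator: s^3 - 2*s^2 + 36*s - 72 = (s - 2)*(s^2 + 36).
Partial fraction decomposition gives [4/(s - 2)] + [-5*s/(s^2 + 36)] + [12/(s^2 + 36)].
Invert each term: 4/(s - 2) ↔ 4e^(2t); -5·s/(s^2 + 36) ↔ -5cos(6t); 2·6/(s^2 + 36) ↔ 2sin(6t).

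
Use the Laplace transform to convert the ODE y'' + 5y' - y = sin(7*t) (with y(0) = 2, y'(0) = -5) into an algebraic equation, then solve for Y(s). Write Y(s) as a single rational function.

Y(s) = (2*s^3 + 5*s^2 + 98*s + 252)/(s^4 + 5*s^3 + 48*s^2 + 245*s - 49)

Laplace-transform each side.
The derivative rules (L{y''} = s^2 Y - s·y(0) - y'(0) and L{y'} = sY - y(0), with y(0) = 2, y'(0) = -5) turn the left side into (s^2 + 5*s - 1)Y - (2*s + 5).
The right side is L{sin(7*t)} = 7/(s^2 + 49).
So (s^2 + 5*s - 1)Y = 7/(s^2 + 49) + (2*s + 5).
Solve for Y(s) and write it as one ratio of polynomials.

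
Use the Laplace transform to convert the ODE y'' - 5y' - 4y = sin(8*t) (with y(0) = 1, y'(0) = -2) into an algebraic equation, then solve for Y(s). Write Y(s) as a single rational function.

Y(s) = (s^3 - 7*s^2 + 64*s - 440)/(s^4 - 5*s^3 + 60*s^2 - 320*s - 256)

Take the Laplace transform of both sides.
The derivative rules (L{y''} = s^2 Y - s·y(0) - y'(0) and L{y'} = sY - y(0), with y(0) = 1, y'(0) = -2) turn the left side into (s^2 - 5*s - 4)Y - (s - 7).
The right side is L{sin(8*t)} = 8/(s^2 + 64).
So (s^2 - 5*s - 4)Y = 8/(s^2 + 64) + (s - 7).
Isolate Y and clear denominators.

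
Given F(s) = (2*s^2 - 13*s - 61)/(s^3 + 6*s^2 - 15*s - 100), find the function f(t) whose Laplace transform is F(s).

f(t) = -6*t*exp(-5*t) - exp(4*t) + 3*exp(-5*t)

Factor the denominator: s^3 + 6*s^2 - 15*s - 100 = (s - 4)*(s + 5)^2.
Partial fraction decomposition gives [3/(s + 5)] + [-6/(s + 5)^2] + [-1/(s - 4)].
Invert each term: 3/(s + 5) ↔ 3e^(-5t); -6/(s + 5)^2 ↔ -6t·e^(-5t); -1/(s - 4) ↔ -e^(4t).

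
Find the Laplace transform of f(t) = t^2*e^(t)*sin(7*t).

14*(3*s^2 - 6*s - 46)/(s^2 - 2*s + 50)^3

L{sin(7t)} = 7/(s^2 + 49).
Multiplying by e^(t) shifts s → s - 1, so L{e^(t)*sin(7*t)} = 7/((s - 1)^2 + 49).
Then apply L{t^2·g(t)} = (-1)^2 d^2/ds^2[G(s)] with G(s) = 7/((s - 1)^2 + 49):
differentiating 2 times and applying the sign gives 14*(3*s^2 - 6*s - 46)/(s^2 - 2*s + 50)^3.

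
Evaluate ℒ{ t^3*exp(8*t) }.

L{t^3} = 3!/s^4 = 6/s^4.
By the first shifting theorem, multiplying by e^(8t) replaces s with s - 8.

6/(s - 8)^4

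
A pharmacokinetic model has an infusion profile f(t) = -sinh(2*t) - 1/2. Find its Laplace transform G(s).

G(s) = -2/(s^2 - 4) - 1/(2*s)

The transform is linear, so treat each term independently.
(-1)·[L{sinh(2t)} = 2/(s^2 - 4)]; L{-1/2} = (-1/2)/s.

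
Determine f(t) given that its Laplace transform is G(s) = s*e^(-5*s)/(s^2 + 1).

The factor e^(-5s) signals a time shift by c = 5 (second shifting theorem).
L{cos(t)} = s/(s^2 + 1), so L^-1{s/(s^2 + 1)} = cos(t).
Hence the inverse is u(t - 5) times that function evaluated at t - 5.

f(t) = Heaviside(t - 5)*(cos(t - 5))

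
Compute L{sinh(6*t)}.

6/(s^2 - 36)

L{sinh(6t)} = 6/(s^2 - 36).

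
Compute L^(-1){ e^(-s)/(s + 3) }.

Heaviside(t - 1)*(exp(-3*t + 3))

The factor e^(-s) signals a time shift by c = 1 (second shifting theorem).
L{e^(-3t)} = 1/(s + 3), so L^-1{1/(s + 3)} = e^(-3*t).
Hence the inverse is u(t - 1) times that function evaluated at t - 1.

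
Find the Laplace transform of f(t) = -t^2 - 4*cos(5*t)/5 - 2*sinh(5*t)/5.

-4*s/(5*(s^2 + 25)) - 2/(s^2 - 25) - 2/s^3

By linearity of the Laplace transform, transform each term separately.
(-2/5)·[L{sinh(5t)} = 5/(s^2 - 25)]; (-4/5)·[L{cos(5t)} = s/(s^2 + 25)]; (-1)·[L{t^2} = 2!/s^3 = 2/s^3].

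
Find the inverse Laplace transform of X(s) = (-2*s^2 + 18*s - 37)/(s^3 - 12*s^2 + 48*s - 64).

Factor the denominator: s^3 - 12*s^2 + 48*s - 64 = (s - 4)^3.
Partial fraction decomposition gives [-2/(s - 4)] + [2/(s - 4)^2] + [3/(s - 4)^3].
Invert each term: -2/(s - 4) ↔ -2e^(4t); 2/(s - 4)^2 ↔ 2t·e^(4t); 3/(s - 4)^3 ↔ (3/2)t^2·e^(4t).

3*t^2*exp(4*t)/2 + 2*t*exp(4*t) - 2*exp(4*t)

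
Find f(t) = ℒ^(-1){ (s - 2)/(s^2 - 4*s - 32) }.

Rewrite the denominator: s^2 - 4*s - 32 = (s - 2)^2 - 36.
The form in (s - 2) signals a first-shifting-theorem factor e^(2t).
Since L{cosh(6t)} = s/(s^2 - 36), the inverse is e^(2*t)*cosh(6*t).

f(t) = exp(2*t)*cosh(6*t)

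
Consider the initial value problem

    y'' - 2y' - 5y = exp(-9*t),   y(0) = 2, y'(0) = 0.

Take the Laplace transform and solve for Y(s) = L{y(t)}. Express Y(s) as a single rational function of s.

Y(s) = (2*s^2 + 14*s - 35)/(s^3 + 7*s^2 - 23*s - 45)

Take the Laplace transform of both sides.
Using L{y''} = s^2 Y - s·y(0) - y'(0) and L{y'} = sY - y(0), with y(0) = 2, y'(0) = 0, the left side becomes (s^2 - 2*s - 5)Y - (2*s - 4).
The right side is L{exp(-9*t)} = 1/(s + 9).
So (s^2 - 2*s - 5)Y = 1/(s + 9) + (2*s - 4).
Solve for Y(s) and write it as one ratio of polynomials.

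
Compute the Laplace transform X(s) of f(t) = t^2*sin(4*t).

X(s) = 8*(3*s^2 - 16)/(s^2 + 16)^3

L{sin(4t)} = 4/(s^2 + 16).
Then apply L{t^2·g(t)} = (-1)^2 d^2/ds^2[G(s)] with G(s) = 4/(s^2 + 16):
differentiating 2 times and applying the sign gives 8*(3*s^2 - 16)/(s^2 + 16)^3.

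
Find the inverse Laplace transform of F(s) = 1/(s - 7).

Since L{e^(7t)} = 1/(s - 7), the inverse is exp(7*t).

exp(7*t)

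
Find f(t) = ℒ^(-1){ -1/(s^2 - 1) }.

f(t) = -sinh(t)

Since L{sinh(t)} = 1/(s^2 - 1), the inverse is sinh(t), scaled by -1.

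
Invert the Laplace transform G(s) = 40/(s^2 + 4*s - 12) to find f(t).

f(t) = 5*exp(2*t) - 5*exp(-6*t)

Factor the denominator: s^2 + 4*s - 12 = (s - 2)*(s + 6).
Partial fraction decomposition gives [-5/(s + 6)] + [5/(s - 2)].
Invert each term: -5/(s + 6) ↔ -5e^(-6t); 5/(s - 2) ↔ 5e^(2t).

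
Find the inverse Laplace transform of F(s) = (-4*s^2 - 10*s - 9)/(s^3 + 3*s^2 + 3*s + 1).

-3*t^2*exp(-t)/2 - 2*t*exp(-t) - 4*exp(-t)

Factor the denominator: s^3 + 3*s^2 + 3*s + 1 = (s + 1)^3.
Partial fraction decomposition gives [-4/(s + 1)] + [-2/(s + 1)^2] + [-3/(s + 1)^3].
Invert each term: -4/(s + 1) ↔ -4e^(-t); -2/(s + 1)^2 ↔ -2t·e^(-t); -3/(s + 1)^3 ↔ (-3/2)t^2·e^(-t).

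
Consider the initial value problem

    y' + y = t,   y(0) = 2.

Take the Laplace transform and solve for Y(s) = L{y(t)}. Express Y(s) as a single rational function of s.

Apply the Laplace transform to the equation.
The derivative rules (L{y'} = sY - y(0) = sY - 2) turn the left side into (s + 1)Y - (2).
The right side is L{t} = s^(-2).
So (s + 1)Y = s^(-2) + (2).
Isolate Y and clear denominators.

Y(s) = (2*s^2 + 1)/(s^3 + s^2)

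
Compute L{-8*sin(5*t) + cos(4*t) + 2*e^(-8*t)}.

s/(s^2 + 16) - 40/(s^2 + 25) + 2/(s + 8)

By linearity of the Laplace transform, transform each term separately.
L{cos(4t)} = s/(s^2 + 16); (-8)·[L{sin(5t)} = 5/(s^2 + 25)]; (2)·[L{e^(-8t)} = 1/(s + 8)].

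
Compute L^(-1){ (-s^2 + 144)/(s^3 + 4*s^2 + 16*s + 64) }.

5*sin(4*t) - 5*cos(4*t) + 4*exp(-4*t)

Factor the denominator: s^3 + 4*s^2 + 16*s + 64 = (s + 4)*(s^2 + 16).
Partial fraction decomposition gives [4/(s + 4)] + [-5*s/(s^2 + 16)] + [20/(s^2 + 16)].
Invert each term: 4/(s + 4) ↔ 4e^(-4t); -5·s/(s^2 + 16) ↔ -5cos(4t); 5·4/(s^2 + 16) ↔ 5sin(4t).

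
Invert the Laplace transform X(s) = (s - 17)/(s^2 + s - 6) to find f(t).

Factor the denominator: s^2 + s - 6 = (s - 2)*(s + 3).
Partial fraction decomposition gives [4/(s + 3)] + [-3/(s - 2)].
Invert each term: 4/(s + 3) ↔ 4e^(-3t); -3/(s - 2) ↔ -3e^(2t).

f(t) = -3*exp(2*t) + 4*exp(-3*t)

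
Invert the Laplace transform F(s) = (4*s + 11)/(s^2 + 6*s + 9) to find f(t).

Factor the denominator: s^2 + 6*s + 9 = (s + 3)^2.
Partial fraction decomposition gives [4/(s + 3)] + [-1/(s + 3)^2].
Invert each term: 4/(s + 3) ↔ 4e^(-3t); -1/(s + 3)^2 ↔ -t·e^(-3t).

f(t) = -t*exp(-3*t) + 4*exp(-3*t)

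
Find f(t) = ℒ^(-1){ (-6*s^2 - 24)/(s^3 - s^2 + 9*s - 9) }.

Factor the denominator: s^3 - s^2 + 9*s - 9 = (s - 1)*(s^2 + 9).
Partial fraction decomposition gives [-3/(s - 1)] + [-3*s/(s^2 + 9)] + [-3/(s^2 + 9)].
Invert each term: -3/(s - 1) ↔ -3e^(t); -3·s/(s^2 + 9) ↔ -3cos(3t); -1·3/(s^2 + 9) ↔ -sin(3t).

f(t) = -3*exp(t) - sin(3*t) - 3*cos(3*t)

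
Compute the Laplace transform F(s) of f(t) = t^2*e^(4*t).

L{e^(4t)} = 1/(s - 4).
Then apply L{t^2·g(t)} = (-1)^2 d^2/ds^2[G(s)] with G(s) = 1/(s - 4):
differentiating 2 times and applying the sign gives 2/(s - 4)^3.

F(s) = 2/(s - 4)^3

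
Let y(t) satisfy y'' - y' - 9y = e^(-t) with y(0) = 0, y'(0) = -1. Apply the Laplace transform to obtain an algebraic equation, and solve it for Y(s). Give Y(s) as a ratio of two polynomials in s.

Laplace-transform each side.
The derivative rules (L{y''} = s^2 Y - s·y(0) - y'(0) and L{y'} = sY - y(0), with y(0) = 0, y'(0) = -1) turn the left side into (s^2 - s - 9)Y - (-1).
The right side is L{e^(-t)} = 1/(s + 1).
So (s^2 - s - 9)Y = 1/(s + 1) + (-1).
Divide through and combine into a single rational function.

Y(s) = -s/(s^3 - 10*s - 9)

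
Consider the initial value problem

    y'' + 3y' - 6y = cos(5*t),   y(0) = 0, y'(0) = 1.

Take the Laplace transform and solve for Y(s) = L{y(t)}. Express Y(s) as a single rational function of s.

Take the Laplace transform of both sides.
With L{y''} = s^2 Y - s·y(0) - y'(0) and L{y'} = sY - y(0), with y(0) = 0, y'(0) = 1: the LHS transforms to (s^2 + 3*s - 6)Y - (1).
The right side is L{cos(5*t)} = s/(s^2 + 25).
So (s^2 + 3*s - 6)Y = s/(s^2 + 25) + (1).
Isolate Y and clear denominators.

Y(s) = (s^2 + s + 25)/(s^4 + 3*s^3 + 19*s^2 + 75*s - 150)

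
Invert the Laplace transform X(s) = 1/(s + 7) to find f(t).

Since L{e^(-7t)} = 1/(s + 7), the inverse is exp(-7*t).

f(t) = exp(-7*t)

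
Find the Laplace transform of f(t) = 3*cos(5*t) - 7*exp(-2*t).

By linearity of the Laplace transform, transform each term separately.
(-7)·[L{e^(-2t)} = 1/(s + 2)]; (3)·[L{cos(5t)} = s/(s^2 + 25)].

3*s/(s^2 + 25) - 7/(s + 2)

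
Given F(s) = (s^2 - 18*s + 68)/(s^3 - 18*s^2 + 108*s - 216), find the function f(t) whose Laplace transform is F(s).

f(t) = -2*t^2*exp(6*t) - 6*t*exp(6*t) + exp(6*t)

Factor the denominator: s^3 - 18*s^2 + 108*s - 216 = (s - 6)^3.
Partial fraction decomposition gives [1/(s - 6)] + [-6/(s - 6)^2] + [-4/(s - 6)^3].
Invert each term: 1/(s - 6) ↔ e^(6t); -6/(s - 6)^2 ↔ -6t·e^(6t); -4/(s - 6)^3 ↔ (-2)t^2·e^(6t).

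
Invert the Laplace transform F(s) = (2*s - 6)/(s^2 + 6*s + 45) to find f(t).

f(t) = -2*exp(-3*t)*sin(6*t) + 2*exp(-3*t)*cos(6*t)

Complete the square in the denominator: s^2 + 6*s + 45 = (s + 3)^2 + 6^2.
Split the numerator to match: 2*s - 6 = 2·(s + 3) - 2·6.
Invert each term: 2·(s + 3)/((s + 3)^2 + 36) ↔ 2e^(-3t)cos(6t); -2·6/((s + 3)^2 + 36) ↔ -2e^(-3t)sin(6t).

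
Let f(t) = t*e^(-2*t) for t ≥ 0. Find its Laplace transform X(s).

X(s) = (s + 2)^(-2)

L{e^(-2t)} = 1/(s + 2).
Then apply L{t·g(t)} = -d/ds[G(s)] with G(s) = 1/(s + 2):
differentiating 1 time and applying the sign gives (s + 2)^(-2).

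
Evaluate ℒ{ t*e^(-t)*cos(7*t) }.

(s - 6)*(s + 8)/(s^2 + 2*s + 50)^2

L{cos(7t)} = s/(s^2 + 49).
Multiplying by e^(-t) shifts s → s + 1, so L{e^(-t)*cos(7*t)} = (s + 1)/((s + 1)^2 + 49).
Then apply L{t·g(t)} = -d/ds[G(s)] with G(s) = (s + 1)/((s + 1)^2 + 49):
differentiating 1 time and applying the sign gives (s - 6)*(s + 8)/(s^2 + 2*s + 50)^2.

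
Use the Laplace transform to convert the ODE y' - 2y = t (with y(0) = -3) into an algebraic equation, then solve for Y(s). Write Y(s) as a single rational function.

Y(s) = (-3*s^2 + 1)/(s^3 - 2*s^2)

Take the Laplace transform of both sides.
Using L{y'} = sY - y(0) = sY - (-3), the left side becomes (s - 2)Y - (-3).
The right side is L{t} = s^(-2).
So (s - 2)Y = s^(-2) + (-3).
Isolate Y and clear denominators.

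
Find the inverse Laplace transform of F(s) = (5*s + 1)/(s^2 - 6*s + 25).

4*exp(3*t)*sin(4*t) + 5*exp(3*t)*cos(4*t)

Complete the square in the denominator: s^2 - 6*s + 25 = (s - 3)^2 + 4^2.
Split the numerator to match: 5*s + 1 = 5·(s - 3) + 4·4.
Invert each term: 5·(s - 3)/((s - 3)^2 + 16) ↔ 5e^(3t)cos(4t); 4·4/((s - 3)^2 + 16) ↔ 4e^(3t)sin(4t).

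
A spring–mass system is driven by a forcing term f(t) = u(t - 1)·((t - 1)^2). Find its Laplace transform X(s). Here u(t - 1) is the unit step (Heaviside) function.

By the second shifting theorem, L{u(t - c)·g(t - c)} = e^(-cs)·G(s) with c = 1 and G(s) = L{g(t)}.
L{t^2} = 2!/s^3 = 2/s^3.

X(s) = 2*exp(-s)/s^3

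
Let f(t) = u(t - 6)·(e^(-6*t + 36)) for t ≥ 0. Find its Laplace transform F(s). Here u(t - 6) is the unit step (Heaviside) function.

By the second shifting theorem, L{u(t - c)·g(t - c)} = e^(-cs)·G(s) with c = 6 and G(s) = L{g(t)}.
L{e^(-6t)} = 1/(s + 6).

F(s) = exp(-6*s)/(s + 6)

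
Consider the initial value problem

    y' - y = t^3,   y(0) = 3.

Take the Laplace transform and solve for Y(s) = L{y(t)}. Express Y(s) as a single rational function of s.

Take the Laplace transform of both sides.
The derivative rules (L{y'} = sY - y(0) = sY - 3) turn the left side into (s - 1)Y - (3).
The right side is L{t^3} = 6/s^4.
So (s - 1)Y = 6/s^4 + (3).
Divide through and combine into a single rational function.

Y(s) = (3*s^4 + 6)/(s^5 - s^4)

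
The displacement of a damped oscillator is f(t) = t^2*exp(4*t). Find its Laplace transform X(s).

L{e^(4t)} = 1/(s - 4).
Then apply L{t^2·g(t)} = (-1)^2 d^2/ds^2[G(s)] with G(s) = 1/(s - 4):
differentiating 2 times and applying the sign gives 2/(s - 4)^3.

X(s) = 2/(s - 4)^3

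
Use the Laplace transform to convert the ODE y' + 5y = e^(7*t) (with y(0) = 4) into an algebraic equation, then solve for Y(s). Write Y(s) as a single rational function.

Apply the Laplace transform to the equation.
With L{y'} = sY - y(0) = sY - 4: the LHS transforms to (s + 5)Y - (4).
The right side is L{e^(7*t)} = 1/(s - 7).
So (s + 5)Y = 1/(s - 7) + (4).
Isolate Y and clear denominators.

Y(s) = (4*s - 27)/(s^2 - 2*s - 35)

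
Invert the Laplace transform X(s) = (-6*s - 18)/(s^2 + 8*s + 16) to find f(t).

Factor the denominator: s^2 + 8*s + 16 = (s + 4)^2.
Partial fraction decomposition gives [-6/(s + 4)] + [6/(s + 4)^2].
Invert each term: -6/(s + 4) ↔ -6e^(-4t); 6/(s + 4)^2 ↔ 6t·e^(-4t).

f(t) = 6*t*exp(-4*t) - 6*exp(-4*t)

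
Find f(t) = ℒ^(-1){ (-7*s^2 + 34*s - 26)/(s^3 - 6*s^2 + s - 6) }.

f(t) = -2*exp(6*t) + 4*sin(t) - 5*cos(t)

Factor the denominator: s^3 - 6*s^2 + s - 6 = (s - 6)*(s^2 + 1).
Partial fraction decomposition gives [-2/(s - 6)] + [-5*s/(s^2 + 1)] + [4/(s^2 + 1)].
Invert each term: -2/(s - 6) ↔ -2e^(6t); -5·s/(s^2 + 1) ↔ -5cos(t); 4·1/(s^2 + 1) ↔ 4sin(t).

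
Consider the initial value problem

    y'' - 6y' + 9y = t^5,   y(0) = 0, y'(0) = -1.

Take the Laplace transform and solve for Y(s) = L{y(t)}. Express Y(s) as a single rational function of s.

Y(s) = (-s^6 + 120)/(s^8 - 6*s^7 + 9*s^6)

Take the Laplace transform of both sides.
Using L{y''} = s^2 Y - s·y(0) - y'(0) and L{y'} = sY - y(0), with y(0) = 0, y'(0) = -1, the left side becomes (s^2 - 6*s + 9)Y - (-1).
The right side is L{t^5} = 120/s^6.
So (s^2 - 6*s + 9)Y = 120/s^6 + (-1).
Solve for Y(s) and write it as one ratio of polynomials.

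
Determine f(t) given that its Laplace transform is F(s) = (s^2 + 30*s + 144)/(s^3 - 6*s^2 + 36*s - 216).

Factor the denominator: s^3 - 6*s^2 + 36*s - 216 = (s - 6)*(s^2 + 36).
Partial fraction decomposition gives [5/(s - 6)] + [-4*s/(s^2 + 36)] + [6/(s^2 + 36)].
Invert each term: 5/(s - 6) ↔ 5e^(6t); -4·s/(s^2 + 36) ↔ -4cos(6t); 1·6/(s^2 + 36) ↔ sin(6t).

f(t) = 5*exp(6*t) + sin(6*t) - 4*cos(6*t)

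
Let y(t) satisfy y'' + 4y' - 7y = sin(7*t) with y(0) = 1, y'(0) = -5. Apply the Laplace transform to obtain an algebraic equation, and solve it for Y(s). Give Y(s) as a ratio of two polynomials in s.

Y(s) = (s^3 - s^2 + 49*s - 42)/(s^4 + 4*s^3 + 42*s^2 + 196*s - 343)

Transform both sides with L{·}.
The derivative rules (L{y''} = s^2 Y - s·y(0) - y'(0) and L{y'} = sY - y(0), with y(0) = 1, y'(0) = -5) turn the left side into (s^2 + 4*s - 7)Y - (s - 1).
The right side is L{sin(7*t)} = 7/(s^2 + 49).
So (s^2 + 4*s - 7)Y = 7/(s^2 + 49) + (s - 1).
Isolate Y and clear denominators.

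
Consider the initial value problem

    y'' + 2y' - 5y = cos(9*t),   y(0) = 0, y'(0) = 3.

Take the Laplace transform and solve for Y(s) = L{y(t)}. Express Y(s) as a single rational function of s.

Take the Laplace transform of both sides.
The derivative rules (L{y''} = s^2 Y - s·y(0) - y'(0) and L{y'} = sY - y(0), with y(0) = 0, y'(0) = 3) turn the left side into (s^2 + 2*s - 5)Y - (3).
The right side is L{cos(9*t)} = s/(s^2 + 81).
So (s^2 + 2*s - 5)Y = s/(s^2 + 81) + (3).
Solve for Y(s) and write it as one ratio of polynomials.

Y(s) = (3*s^2 + s + 243)/(s^4 + 2*s^3 + 76*s^2 + 162*s - 405)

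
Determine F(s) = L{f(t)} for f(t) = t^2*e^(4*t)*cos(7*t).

L{cos(7t)} = s/(s^2 + 49).
Multiplying by e^(4t) shifts s → s - 4, so L{e^(4*t)*cos(7*t)} = (s - 4)/((s - 4)^2 + 49).
Then apply L{t^2·g(t)} = (-1)^2 d^2/ds^2[G(s)] with G(s) = (s - 4)/((s - 4)^2 + 49):
differentiating 2 times and applying the sign gives 2*(s - 4)*(s^2 - 8*s - 131)/(s^2 - 8*s + 65)^3.

F(s) = 2*(s - 4)*(s^2 - 8*s - 131)/(s^2 - 8*s + 65)^3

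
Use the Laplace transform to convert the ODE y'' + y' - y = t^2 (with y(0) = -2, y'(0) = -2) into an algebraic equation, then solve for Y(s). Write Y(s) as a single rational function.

Y(s) = (-2*s^4 - 4*s^3 + 2)/(s^5 + s^4 - s^3)

Take the Laplace transform of both sides.
With L{y''} = s^2 Y - s·y(0) - y'(0) and L{y'} = sY - y(0), with y(0) = -2, y'(0) = -2: the LHS transforms to (s^2 + s - 1)Y - (-2*s - 4).
The right side is L{t^2} = 2/s^3.
So (s^2 + s - 1)Y = 2/s^3 + (-2*s - 4).
Divide through and combine into a single rational function.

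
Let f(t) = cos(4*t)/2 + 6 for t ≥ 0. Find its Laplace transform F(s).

By linearity of the Laplace transform, transform each term separately.
(1/2)·[L{cos(4t)} = s/(s^2 + 16)]; L{6} = 6/s.

F(s) = s/(2*(s^2 + 16)) + 6/s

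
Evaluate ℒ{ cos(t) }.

s/(s^2 + 1)

L{cos(t)} = s/(s^2 + 1).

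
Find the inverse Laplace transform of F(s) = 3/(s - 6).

3*exp(6*t)

Since L{e^(6t)} = 1/(s - 6), the inverse is exp(6*t), scaled by 3.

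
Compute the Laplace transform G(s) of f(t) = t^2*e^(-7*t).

L{e^(-7t)} = 1/(s + 7).
Then apply L{t^2·g(t)} = (-1)^2 d^2/ds^2[H(s)] with H(s) = 1/(s + 7):
differentiating 2 times and applying the sign gives 2/(s + 7)^3.

G(s) = 2/(s + 7)^3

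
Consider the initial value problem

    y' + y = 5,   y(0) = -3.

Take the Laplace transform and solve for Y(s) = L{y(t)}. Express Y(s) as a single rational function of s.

Transform both sides with L{·}.
With L{y'} = sY - y(0) = sY - (-3): the LHS transforms to (s + 1)Y - (-3).
The right side is L{5} = 5/s.
So (s + 1)Y = 5/s + (-3).
Isolate Y and clear denominators.

Y(s) = (-3*s + 5)/(s^2 + s)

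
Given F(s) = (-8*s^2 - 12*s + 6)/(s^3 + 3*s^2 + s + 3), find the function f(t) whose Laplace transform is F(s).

Factor the denominator: s^3 + 3*s^2 + s + 3 = (s + 3)*(s^2 + 1).
Partial fraction decomposition gives [-3/(s + 3)] + [-5*s/(s^2 + 1)] + [3/(s^2 + 1)].
Invert each term: -3/(s + 3) ↔ -3e^(-3t); -5·s/(s^2 + 1) ↔ -5cos(t); 3·1/(s^2 + 1) ↔ 3sin(t).

f(t) = 3*sin(t) - 5*cos(t) - 3*exp(-3*t)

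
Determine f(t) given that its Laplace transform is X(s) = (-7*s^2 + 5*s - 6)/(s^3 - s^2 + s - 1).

f(t) = -4*exp(t) + 2*sin(t) - 3*cos(t)

Factor the denominator: s^3 - s^2 + s - 1 = (s - 1)*(s^2 + 1).
Partial fraction decomposition gives [-4/(s - 1)] + [-3*s/(s^2 + 1)] + [2/(s^2 + 1)].
Invert each term: -4/(s - 1) ↔ -4e^(t); -3·s/(s^2 + 1) ↔ -3cos(t); 2·1/(s^2 + 1) ↔ 2sin(t).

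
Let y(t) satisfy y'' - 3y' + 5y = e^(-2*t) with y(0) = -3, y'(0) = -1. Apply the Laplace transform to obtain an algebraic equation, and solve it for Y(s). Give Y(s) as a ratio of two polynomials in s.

Y(s) = (-3*s^2 + 2*s + 17)/(s^3 - s^2 - s + 10)

Take the Laplace transform of both sides.
With L{y''} = s^2 Y - s·y(0) - y'(0) and L{y'} = sY - y(0), with y(0) = -3, y'(0) = -1: the LHS transforms to (s^2 - 3*s + 5)Y - (-3*s + 8).
The right side is L{e^(-2*t)} = 1/(s + 2).
So (s^2 - 3*s + 5)Y = 1/(s + 2) + (-3*s + 8).
Isolate Y and clear denominators.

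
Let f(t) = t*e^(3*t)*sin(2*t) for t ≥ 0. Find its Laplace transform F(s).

L{sin(2t)} = 2/(s^2 + 4).
Multiplying by e^(3t) shifts s → s - 3, so L{e^(3*t)*sin(2*t)} = 2/((s - 3)^2 + 4).
Then apply L{t·g(t)} = -d/ds[G(s)] with G(s) = 2/((s - 3)^2 + 4):
differentiating 1 time and applying the sign gives 4*(s - 3)/(s^2 - 6*s + 13)^2.

F(s) = 4*(s - 3)/(s^2 - 6*s + 13)^2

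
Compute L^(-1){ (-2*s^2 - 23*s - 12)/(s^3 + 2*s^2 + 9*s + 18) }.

-5*sin(3*t) - 4*cos(3*t) + 2*exp(-2*t)

Factor the denominator: s^3 + 2*s^2 + 9*s + 18 = (s + 2)*(s^2 + 9).
Partial fraction decomposition gives [2/(s + 2)] + [-4*s/(s^2 + 9)] + [-15/(s^2 + 9)].
Invert each term: 2/(s + 2) ↔ 2e^(-2t); -4·s/(s^2 + 9) ↔ -4cos(3t); -5·3/(s^2 + 9) ↔ -5sin(3t).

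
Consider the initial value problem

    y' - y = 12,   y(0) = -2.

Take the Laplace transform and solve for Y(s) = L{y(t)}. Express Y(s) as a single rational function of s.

Transform both sides with L{·}.
The derivative rules (L{y'} = sY - y(0) = sY - (-2)) turn the left side into (s - 1)Y - (-2).
The right side is L{12} = 12/s.
So (s - 1)Y = 12/s + (-2).
Solve for Y(s) and write it as one ratio of polynomials.

Y(s) = (-2*s + 12)/(s^2 - s)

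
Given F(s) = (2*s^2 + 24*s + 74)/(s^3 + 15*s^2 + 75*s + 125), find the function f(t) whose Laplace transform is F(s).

f(t) = 2*t^2*exp(-5*t) + 4*t*exp(-5*t) + 2*exp(-5*t)

Factor the denominator: s^3 + 15*s^2 + 75*s + 125 = (s + 5)^3.
Partial fraction decomposition gives [2/(s + 5)] + [4/(s + 5)^2] + [4/(s + 5)^3].
Invert each term: 2/(s + 5) ↔ 2e^(-5t); 4/(s + 5)^2 ↔ 4t·e^(-5t); 4/(s + 5)^3 ↔ (2)t^2·e^(-5t).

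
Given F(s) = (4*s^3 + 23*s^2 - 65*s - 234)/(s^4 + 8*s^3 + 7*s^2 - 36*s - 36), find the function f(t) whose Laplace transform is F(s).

Factor the denominator: s^4 + 8*s^3 + 7*s^2 - 36*s - 36 = (s - 2)*(s + 1)*(s + 3)*(s + 6).
Partial fraction decomposition gives [-1/(s + 6)] + [-2/(s - 2)] + [5/(s + 1)] + [2/(s + 3)].
Invert each term: -1/(s + 6) ↔ -e^(-6t); -2/(s - 2) ↔ -2e^(2t); 5/(s + 1) ↔ 5e^(-t); 2/(s + 3) ↔ 2e^(-3t).

f(t) = -2*exp(2*t) + 5*exp(-t) + 2*exp(-3*t) - exp(-6*t)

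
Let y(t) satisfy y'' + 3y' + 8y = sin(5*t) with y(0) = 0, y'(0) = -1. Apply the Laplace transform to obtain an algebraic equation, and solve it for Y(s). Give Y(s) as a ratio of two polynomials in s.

Y(s) = (-s^2 - 20)/(s^4 + 3*s^3 + 33*s^2 + 75*s + 200)

Laplace-transform each side.
Using L{y''} = s^2 Y - s·y(0) - y'(0) and L{y'} = sY - y(0), with y(0) = 0, y'(0) = -1, the left side becomes (s^2 + 3*s + 8)Y - (-1).
The right side is L{sin(5*t)} = 5/(s^2 + 25).
So (s^2 + 3*s + 8)Y = 5/(s^2 + 25) + (-1).
Isolate Y and clear denominators.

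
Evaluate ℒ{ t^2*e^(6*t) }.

2/(s - 6)^3

L{e^(6t)} = 1/(s - 6).
Then apply L{t^2·g(t)} = (-1)^2 d^2/ds^2[H(s)] with H(s) = 1/(s - 6):
differentiating 2 times and applying the sign gives 2/(s - 6)^3.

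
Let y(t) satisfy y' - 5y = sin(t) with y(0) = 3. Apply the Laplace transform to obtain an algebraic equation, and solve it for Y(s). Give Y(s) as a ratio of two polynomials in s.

Y(s) = (3*s^2 + 4)/(s^3 - 5*s^2 + s - 5)

Apply the Laplace transform to the equation.
With L{y'} = sY - y(0) = sY - 3: the LHS transforms to (s - 5)Y - (3).
The right side is L{sin(t)} = 1/(s^2 + 1).
So (s - 5)Y = 1/(s^2 + 1) + (3).
Solve for Y(s) and write it as one ratio of polynomials.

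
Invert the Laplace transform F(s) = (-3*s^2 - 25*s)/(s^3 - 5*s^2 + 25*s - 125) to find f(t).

f(t) = -4*exp(5*t) - 4*sin(5*t) + cos(5*t)

Factor the denominator: s^3 - 5*s^2 + 25*s - 125 = (s - 5)*(s^2 + 25).
Partial fraction decomposition gives [-4/(s - 5)] + [s/(s^2 + 25)] + [-20/(s^2 + 25)].
Invert each term: -4/(s - 5) ↔ -4e^(5t); 1·s/(s^2 + 25) ↔ cos(5t); -4·5/(s^2 + 25) ↔ -4sin(5t).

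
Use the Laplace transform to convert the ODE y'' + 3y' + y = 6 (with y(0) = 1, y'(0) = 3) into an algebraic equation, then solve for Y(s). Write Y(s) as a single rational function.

Take the Laplace transform of both sides.
Using L{y''} = s^2 Y - s·y(0) - y'(0) and L{y'} = sY - y(0), with y(0) = 1, y'(0) = 3, the left side becomes (s^2 + 3*s + 1)Y - (s + 6).
The right side is L{6} = 6/s.
So (s^2 + 3*s + 1)Y = 6/s + (s + 6).
Isolate Y and clear denominators.

Y(s) = (s^2 + 6*s + 6)/(s^3 + 3*s^2 + s)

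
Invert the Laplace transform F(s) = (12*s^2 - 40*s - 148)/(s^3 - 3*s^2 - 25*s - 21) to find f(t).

Factor the denominator: s^3 - 3*s^2 - 25*s - 21 = (s - 7)*(s + 1)*(s + 3).
Partial fraction decomposition gives [6/(s + 1)] + [2/(s - 7)] + [4/(s + 3)].
Invert each term: 6/(s + 1) ↔ 6e^(-t); 2/(s - 7) ↔ 2e^(7t); 4/(s + 3) ↔ 4e^(-3t).

f(t) = 2*exp(7*t) + 6*exp(-t) + 4*exp(-3*t)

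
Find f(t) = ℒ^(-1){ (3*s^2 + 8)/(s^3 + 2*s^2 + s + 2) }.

Factor the denominator: s^3 + 2*s^2 + s + 2 = (s + 2)*(s^2 + 1).
Partial fraction decomposition gives [4/(s + 2)] + [-s/(s^2 + 1)] + [2/(s^2 + 1)].
Invert each term: 4/(s + 2) ↔ 4e^(-2t); -1·s/(s^2 + 1) ↔ -cos(t); 2·1/(s^2 + 1) ↔ 2sin(t).

f(t) = 2*sin(t) - cos(t) + 4*exp(-2*t)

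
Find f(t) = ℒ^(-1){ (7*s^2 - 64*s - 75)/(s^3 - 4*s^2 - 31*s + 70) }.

Factor the denominator: s^3 - 4*s^2 - 31*s + 70 = (s - 7)*(s - 2)*(s + 5).
Partial fraction decomposition gives [-3/(s - 7)] + [5/(s + 5)] + [5/(s - 2)].
Invert each term: -3/(s - 7) ↔ -3e^(7t); 5/(s + 5) ↔ 5e^(-5t); 5/(s - 2) ↔ 5e^(2t).

f(t) = -3*exp(7*t) + 5*exp(2*t) + 5*exp(-5*t)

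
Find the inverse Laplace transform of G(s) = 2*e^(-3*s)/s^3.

The factor e^(-3s) signals a time shift by c = 3 (second shifting theorem).
L{t^2} = 2!/s^3 = 2/s^3, so L^-1{2/s^3} = t^2.
Hence the inverse is u(t - 3) times that function evaluated at t - 3.

Heaviside(t - 3)*((t - 3)^2)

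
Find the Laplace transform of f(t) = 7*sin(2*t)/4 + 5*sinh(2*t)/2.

7/(2*(s^2 + 4)) + 5/(s^2 - 4)

By linearity of the Laplace transform, transform each term separately.
(7/4)·[L{sin(2t)} = 2/(s^2 + 4)]; (5/2)·[L{sinh(2t)} = 2/(s^2 - 4)].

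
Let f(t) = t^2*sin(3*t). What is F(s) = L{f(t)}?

F(s) = 18*(s^2 - 3)/(s^2 + 9)^3

L{sin(3t)} = 3/(s^2 + 9).
Then apply L{t^2·g(t)} = (-1)^2 d^2/ds^2[G(s)] with G(s) = 3/(s^2 + 9):
differentiating 2 times and applying the sign gives 18*(s^2 - 3)/(s^2 + 9)^3.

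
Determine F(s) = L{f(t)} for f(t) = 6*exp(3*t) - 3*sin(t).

F(s) = -3/(s^2 + 1) + 6/(s - 3)

The transform is linear, so treat each term independently.
(-3)·[L{sin(t)} = 1/(s^2 + 1)]; (6)·[L{e^(3t)} = 1/(s - 3)].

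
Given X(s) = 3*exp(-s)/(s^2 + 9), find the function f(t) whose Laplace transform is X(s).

The factor e^(-s) signals a time shift by c = 1 (second shifting theorem).
L{sin(3t)} = 3/(s^2 + 9), so L^-1{3/(s^2 + 9)} = sin(3*t).
Hence the inverse is u(t - 1) times that function evaluated at t - 1.

f(t) = Heaviside(t - 1)*(sin(3*t - 3))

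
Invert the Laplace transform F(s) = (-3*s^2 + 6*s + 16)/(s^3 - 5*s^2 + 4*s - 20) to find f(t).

f(t) = -exp(5*t) - 2*sin(2*t) - 2*cos(2*t)

Factor the denominator: s^3 - 5*s^2 + 4*s - 20 = (s - 5)*(s^2 + 4).
Partial fraction decomposition gives [-1/(s - 5)] + [-2*s/(s^2 + 4)] + [-4/(s^2 + 4)].
Invert each term: -1/(s - 5) ↔ -e^(5t); -2·s/(s^2 + 4) ↔ -2cos(2t); -2·2/(s^2 + 4) ↔ -2sin(2t).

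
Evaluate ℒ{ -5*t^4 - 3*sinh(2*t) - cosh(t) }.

-s/(s^2 - 1) - 6/(s^2 - 4) - 120/s^5

Apply the Laplace transform termwise.
(-3)·[L{sinh(2t)} = 2/(s^2 - 4)]; (-1)·[L{cosh(t)} = s/(s^2 - 1)]; (-5)·[L{t^4} = 4!/s^5 = 24/s^5].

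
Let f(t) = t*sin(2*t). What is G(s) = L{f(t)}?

L{sin(2t)} = 2/(s^2 + 4).
Then apply L{t·g(t)} = -d/ds[H(s)] with H(s) = 2/(s^2 + 4):
differentiating 1 time and applying the sign gives 4*s/(s^2 + 4)^2.

G(s) = 4*s/(s^2 + 4)^2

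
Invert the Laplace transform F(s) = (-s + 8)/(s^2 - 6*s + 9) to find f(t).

f(t) = 5*t*exp(3*t) - exp(3*t)

Factor the denominator: s^2 - 6*s + 9 = (s - 3)^2.
Partial fraction decomposition gives [-1/(s - 3)] + [5/(s - 3)^2].
Invert each term: -1/(s - 3) ↔ -e^(3t); 5/(s - 3)^2 ↔ 5t·e^(3t).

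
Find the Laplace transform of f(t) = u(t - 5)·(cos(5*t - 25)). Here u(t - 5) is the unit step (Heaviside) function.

By the second shifting theorem, L{u(t - c)·g(t - c)} = e^(-cs)·G(s) with c = 5 and G(s) = L{g(t)}.
L{cos(5t)} = s/(s^2 + 25).

s*exp(-5*s)/(s^2 + 25)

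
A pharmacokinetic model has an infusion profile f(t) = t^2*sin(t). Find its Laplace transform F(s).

F(s) = 2*(3*s^2 - 1)/(s^2 + 1)^3

L{sin(t)} = 1/(s^2 + 1).
Then apply L{t^2·g(t)} = (-1)^2 d^2/ds^2[G(s)] with G(s) = 1/(s^2 + 1):
differentiating 2 times and applying the sign gives 2*(3*s^2 - 1)/(s^2 + 1)^3.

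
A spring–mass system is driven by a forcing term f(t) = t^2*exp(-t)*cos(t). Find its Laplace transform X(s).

L{cos(t)} = s/(s^2 + 1).
Multiplying by e^(-t) shifts s → s + 1, so L{exp(-t)*cos(t)} = (s + 1)/((s + 1)^2 + 1).
Then apply L{t^2·g(t)} = (-1)^2 d^2/ds^2[G(s)] with G(s) = (s + 1)/((s + 1)^2 + 1):
differentiating 2 times and applying the sign gives 2*(s + 1)*(s^2 + 2*s - 2)/(s^2 + 2*s + 2)^3.

X(s) = 2*(s + 1)*(s^2 + 2*s - 2)/(s^2 + 2*s + 2)^3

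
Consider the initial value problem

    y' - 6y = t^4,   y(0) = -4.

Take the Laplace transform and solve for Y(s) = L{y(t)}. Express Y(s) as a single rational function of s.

Take the Laplace transform of both sides.
With L{y'} = sY - y(0) = sY - (-4): the LHS transforms to (s - 6)Y - (-4).
The right side is L{t^4} = 24/s^5.
So (s - 6)Y = 24/s^5 + (-4).
Solve for Y(s) and write it as one ratio of polynomials.

Y(s) = (-4*s^5 + 24)/(s^6 - 6*s^5)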